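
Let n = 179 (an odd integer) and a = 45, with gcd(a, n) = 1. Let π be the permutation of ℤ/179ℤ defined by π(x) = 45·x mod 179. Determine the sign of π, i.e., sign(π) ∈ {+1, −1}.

+1

Start at x=106: 106 → 116 → 29 → 52 → 13 → 48 → 12 → … (one orbit).
Cycle lengths of π_45 on ℤ/179ℤ: [89, 89, 1]; 3 cycles in total.
Σ(ℓ_i−1) = 179−3 = 176; sign = (−1)^176 = +1.
Zolotarev: (45|179) = +1, matching the cycle-count sign.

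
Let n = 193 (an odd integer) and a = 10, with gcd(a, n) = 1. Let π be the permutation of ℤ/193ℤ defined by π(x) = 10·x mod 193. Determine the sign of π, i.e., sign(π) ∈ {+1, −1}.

Trace 118: π^k(118) = [118, 22, 27, 77, 191, 173, 186] for k=0..6.
The orbit structure of x ↦ 10x mod 193: 2 orbits of sizes [192, 1].
2 cycles on 193: each ℓ→(−1)^(ℓ−1), product (−1)^191 = -1.

-1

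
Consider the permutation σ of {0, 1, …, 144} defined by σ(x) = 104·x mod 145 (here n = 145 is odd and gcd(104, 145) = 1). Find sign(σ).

-1

Trace 1: π^k(1) = [1, 104, 86, 99] for k=0..3.
38 cycles of lengths [4, 4, 4, 4, 4, 4, 4, 4, 4, 4, 4, 4, 4, 4, 4, 4, 4, 4, 4, 4, 4, 4, 4, 4, 4, 4, 4, 4, 4, 4, 4, 4, 4, 4, 4, 2, 2, 1].
sign(π) = (−1)^{n − #cycles} = (−1)^{145−38} = (−1)^107 = -1.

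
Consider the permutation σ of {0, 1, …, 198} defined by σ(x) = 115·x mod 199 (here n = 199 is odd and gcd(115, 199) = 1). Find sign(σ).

Start at x=103: 103 → 104 → 20 → 111 → 29 → 151 → 52 → … (one orbit).
3 cycles of lengths [99, 99, 1].
With 3 cycles on 199 points, sign = (−1)^{199−3} = +1.
(115|199)_J = +1 (Zolotarev's lemma cross-check).

+1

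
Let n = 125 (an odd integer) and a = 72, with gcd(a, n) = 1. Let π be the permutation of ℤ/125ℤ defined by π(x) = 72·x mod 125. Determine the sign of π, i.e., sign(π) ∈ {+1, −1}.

-1

Trace 12: π^k(12) = [12, 114, 83, 101, 22, 84, 48] for k=0..6.
Cycle lengths of π_72 on ℤ/125ℤ: [100, 20, 4, 1]; 4 cycles in total.
With 4 cycles on 125 points, sign = (−1)^{125−4} = -1.
Zolotarev: (72|125) = -1, matching the cycle-count sign.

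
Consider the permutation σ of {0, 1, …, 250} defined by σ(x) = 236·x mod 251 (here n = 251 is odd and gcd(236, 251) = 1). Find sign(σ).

Trace 93: π^k(93) = [93, 111, 92, 126, 118, 238, 195] for k=0..6.
Decompose π into cycles: lengths [250, 1] (2 cycles, including the fixed point 0).
2 cycles on 251: each ℓ→(−1)^(ℓ−1), product (−1)^249 = -1.
Check: (236/251) = -1 by Zolotarev.

-1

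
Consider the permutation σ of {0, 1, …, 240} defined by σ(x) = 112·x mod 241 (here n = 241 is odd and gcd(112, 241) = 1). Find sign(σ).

-1

Start at x=48: 48 → 74 → 94 → 165 → 164 → 52 → 40 → … (one orbit).
Cycle type of π: 240 + 1; total 2 cycles.
Σ(ℓ_i−1) = 241−2 = 239; sign = (−1)^239 = -1.
Via Zolotarev, sign(π_{112}) = (112|241) = -1.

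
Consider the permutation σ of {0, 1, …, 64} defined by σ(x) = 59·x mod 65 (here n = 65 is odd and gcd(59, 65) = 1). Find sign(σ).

-1

Trace 34: π^k(34) = [34, 56, 54, 1, 59, 36, 44] for k=0..6.
Decompose π into cycles: lengths [12, 12, 12, 12, 12, 2, 2, 1] (8 cycles, including the fixed point 0).
8 cycles on 65: each ℓ→(−1)^(ℓ−1), product (−1)^57 = -1.
(59|65)_J = -1 (Zolotarev's lemma cross-check).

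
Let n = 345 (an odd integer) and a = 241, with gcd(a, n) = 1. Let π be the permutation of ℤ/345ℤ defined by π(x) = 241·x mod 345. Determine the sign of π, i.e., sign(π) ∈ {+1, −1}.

Start at x=16: 16 → 61 → 211 → 136 → 1 → 241 → 121 → … (one orbit).
π_241 has 30 disjoint cycles with lengths [22, 22, 22, 22, 22, 22, 22, 22, 22, 22, 22, 22, 22, 22, 22, 1, 1, 1, 1, 1, 1, 1, 1, 1, 1, 1, 1, 1, 1, 1] on {0,…,344}.
Σ(ℓ_i−1) = 345−30 = 315; sign = (−1)^315 = -1.
Via Zolotarev, sign(π_{241}) = (241|345) = -1.

-1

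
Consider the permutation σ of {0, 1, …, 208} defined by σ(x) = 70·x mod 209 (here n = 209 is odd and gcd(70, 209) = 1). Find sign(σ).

Start at x=158: 158 → 192 → 64 → 91 → 100 → 103 → 104 → … (one orbit).
Cycle lengths of π_70 on ℤ/209ℤ: [90, 90, 18, 5, 5, 1]; 6 cycles in total.
sign(π) = (−1)^{n − #cycles} = (−1)^{209−6} = (−1)^203 = -1.
The Jacobi symbol (70|209) = -1 (Zolotarev) agrees.

-1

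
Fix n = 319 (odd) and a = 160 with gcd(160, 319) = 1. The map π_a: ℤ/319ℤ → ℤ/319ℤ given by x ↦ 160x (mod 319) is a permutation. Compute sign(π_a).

Orbit of 267 under x↦160x: [267, 293, 306, 153, 236, 118, 59]… (length divides ord_319(160)).
π_160 has 5 disjoint cycles with lengths [140, 140, 28, 10, 1] on {0,…,318}.
With 5 cycles on 319 points, sign = (−1)^{319−5} = +1.

+1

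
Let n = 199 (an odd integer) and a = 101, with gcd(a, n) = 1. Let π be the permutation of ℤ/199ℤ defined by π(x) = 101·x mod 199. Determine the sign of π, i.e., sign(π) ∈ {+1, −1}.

-1

Start at x=82: 82 → 123 → 85 → 28 → 42 → 63 → 194 → … (one orbit).
The orbit structure of x ↦ 101x mod 199: 4 orbits of sizes [66, 66, 66, 1].
n − c = 199 − 4 = 195; sign = (−1)^195 = -1.
Check: (101/199) = -1 by Zolotarev.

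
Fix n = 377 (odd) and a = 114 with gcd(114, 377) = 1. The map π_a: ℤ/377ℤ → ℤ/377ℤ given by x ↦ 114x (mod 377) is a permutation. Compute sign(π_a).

Orbit of 53 under x↦114x: [53, 10, 9, 272, 94, 160, 144]… (length divides ord_377(114)).
8 cycles of lengths [84, 84, 84, 84, 28, 6, 6, 1].
377 − 8 = 369 transpositions; sign(π) = (−1)^369 = -1.

-1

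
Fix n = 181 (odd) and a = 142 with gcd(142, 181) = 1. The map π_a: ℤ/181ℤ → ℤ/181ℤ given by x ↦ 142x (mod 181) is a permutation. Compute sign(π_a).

Start at x=132: 132 → 101 → 43 → 133 → 62 → 116 → 1 → … (one orbit).
Decompose π into cycles: lengths [18, 18, 18, 18, 18, 18, 18, 18, 18, 18, 1] (11 cycles, including the fixed point 0).
sign(π) = (−1)^{n − #cycles} = (−1)^{181−11} = (−1)^170 = +1.
Check: (142/181) = +1 by Zolotarev.

+1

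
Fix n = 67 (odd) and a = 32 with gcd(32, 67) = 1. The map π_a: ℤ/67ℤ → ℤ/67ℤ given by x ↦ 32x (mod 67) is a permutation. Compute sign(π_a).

Start at x=64: 64 → 38 → 10 → 52 → 56 → 50 → 59 → … (one orbit).
2 cycles of lengths [66, 1].
2 cycles on 67: each ℓ→(−1)^(ℓ−1), product (−1)^65 = -1.
Via Zolotarev, sign(π_{32}) = (32|67) = -1.

-1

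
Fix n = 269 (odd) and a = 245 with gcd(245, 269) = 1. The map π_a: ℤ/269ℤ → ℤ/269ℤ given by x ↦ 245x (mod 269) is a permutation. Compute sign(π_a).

+1

Trace 126: π^k(126) = [126, 204, 215, 220, 100, 21, 34] for k=0..6.
Cycle type of π: 134×2 + 1; total 3 cycles.
Σ(ℓ_i−1) = 269−3 = 266; sign = (−1)^266 = +1.
Via Zolotarev, sign(π_{245}) = (245|269) = +1.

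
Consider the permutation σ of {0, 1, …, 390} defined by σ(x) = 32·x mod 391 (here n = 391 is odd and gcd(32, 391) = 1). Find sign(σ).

Trace 348: π^k(348) = [348, 188, 151, 140, 179, 254, 308] for k=0..6.
Cycle type of π: 88×4 + 11×2 + 8×2 + 1; total 9 cycles.
sign(π) = (−1)^{n − #cycles} = (−1)^{391−9} = (−1)^382 = +1.

+1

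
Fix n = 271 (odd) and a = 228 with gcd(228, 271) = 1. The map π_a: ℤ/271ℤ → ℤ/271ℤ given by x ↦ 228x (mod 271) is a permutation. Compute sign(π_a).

+1

Start at x=195: 195 → 16 → 125 → 45 → 233 → 8 → 198 → … (one orbit).
Decompose π into cycles: lengths [135, 135, 1] (3 cycles, including the fixed point 0).
n − c = 271 − 3 = 268; sign = (−1)^268 = +1.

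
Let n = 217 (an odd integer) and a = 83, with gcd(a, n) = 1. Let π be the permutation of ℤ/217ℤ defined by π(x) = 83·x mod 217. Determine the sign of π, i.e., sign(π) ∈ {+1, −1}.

Orbit of 50 under x↦83x: [50, 27, 71, 34, 1, 83, 162]… (length divides ord_217(83)).
π_83 has 11 disjoint cycles with lengths [30, 30, 30, 30, 30, 30, 30, 2, 2, 2, 1] on {0,…,216}.
217 − 11 = 206 transpositions; sign(π) = (−1)^206 = +1.
Zolotarev: (83|217) = +1, matching the cycle-count sign.

+1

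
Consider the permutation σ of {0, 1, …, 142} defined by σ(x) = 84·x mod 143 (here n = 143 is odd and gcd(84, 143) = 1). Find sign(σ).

Orbit of 24 under x↦84x: [24, 14, 32, 114, 138, 9, 41]… (length divides ord_143(84)).
The orbit structure of x ↦ 84x mod 143: 5 orbits of sizes [60, 60, 12, 10, 1].
143 − 5 = 138 transpositions; sign(π) = (−1)^138 = +1.
The Jacobi symbol (84|143) = +1 (Zolotarev) agrees.

+1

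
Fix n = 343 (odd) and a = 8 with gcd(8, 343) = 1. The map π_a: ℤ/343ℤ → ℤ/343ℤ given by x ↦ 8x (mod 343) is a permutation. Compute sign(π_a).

Orbit of 218 under x↦8x: [218, 29, 232, 141, 99, 106, 162]… (length divides ord_343(8)).
Cycle lengths of π_8 on ℤ/343ℤ: [49, 49, 49, 49, 49, 49, 7, 7, 7, 7, 7, 7, 1, 1, 1, 1, 1, 1, 1]; 19 cycles in total.
n − c = 343 − 19 = 324; sign = (−1)^324 = +1.

+1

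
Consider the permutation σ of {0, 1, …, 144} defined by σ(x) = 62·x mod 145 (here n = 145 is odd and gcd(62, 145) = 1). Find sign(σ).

Trace 139: π^k(139) = [139, 63, 136, 22, 59, 33, 16] for k=0..6.
Cycle type of π: 28×4 + 14×2 + 4 + 1; total 8 cycles.
8 cycles on 145: each ℓ→(−1)^(ℓ−1), product (−1)^137 = -1.

-1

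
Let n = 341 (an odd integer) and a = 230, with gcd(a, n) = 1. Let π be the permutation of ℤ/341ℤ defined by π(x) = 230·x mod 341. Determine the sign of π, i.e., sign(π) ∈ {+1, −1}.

+1

Orbit of 188 under x↦230x: [188, 274, 276, 54, 144, 43, 1]… (length divides ord_341(230)).
17 cycles of lengths [30, 30, 30, 30, 30, 30, 30, 30, 30, 30, 30, 2, 2, 2, 2, 2, 1].
17 cycles on 341: each ℓ→(−1)^(ℓ−1), product (−1)^324 = +1.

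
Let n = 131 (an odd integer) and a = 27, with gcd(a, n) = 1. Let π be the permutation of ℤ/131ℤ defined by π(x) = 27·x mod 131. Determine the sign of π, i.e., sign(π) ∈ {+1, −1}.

+1

Orbit of 94 under x↦27x: [94, 49, 13, 89, 45, 36, 55]… (length divides ord_131(27)).
The orbit structure of x ↦ 27x mod 131: 3 orbits of sizes [65, 65, 1].
3 cycles on 131: each ℓ→(−1)^(ℓ−1), product (−1)^128 = +1.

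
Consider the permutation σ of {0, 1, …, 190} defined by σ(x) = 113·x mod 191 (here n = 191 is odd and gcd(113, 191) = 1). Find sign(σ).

Trace 12: π^k(12) = [12, 19, 46, 41, 49, 189, 156] for k=0..6.
Decompose π into cycles: lengths [190, 1] (2 cycles, including the fixed point 0).
sign(π) = (−1)^{n − #cycles} = (−1)^{191−2} = (−1)^189 = -1.
Via Zolotarev, sign(π_{113}) = (113|191) = -1.

-1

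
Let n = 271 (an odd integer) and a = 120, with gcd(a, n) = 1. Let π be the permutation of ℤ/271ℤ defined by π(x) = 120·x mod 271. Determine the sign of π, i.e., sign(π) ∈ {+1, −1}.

Start at x=218: 218 → 144 → 207 → 179 → 71 → 119 → 188 → … (one orbit).
Cycle type of π: 270 + 1; total 2 cycles.
sign(π) = (−1)^{n − #cycles} = (−1)^{271−2} = (−1)^269 = -1.
(120|271)_J = -1 (Zolotarev's lemma cross-check).

-1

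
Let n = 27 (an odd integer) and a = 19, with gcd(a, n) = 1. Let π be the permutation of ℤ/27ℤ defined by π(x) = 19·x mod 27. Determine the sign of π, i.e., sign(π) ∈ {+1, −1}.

Orbit of 1 under x↦19x: [1, 19, 10]… (length divides ord_27(19)).
15 cycles of lengths [3, 3, 3, 3, 3, 3, 1, 1, 1, 1, 1, 1, 1, 1, 1].
sign(π) = (−1)^{n − #cycles} = (−1)^{27−15} = (−1)^12 = +1.
The Jacobi symbol (19|27) = +1 (Zolotarev) agrees.

+1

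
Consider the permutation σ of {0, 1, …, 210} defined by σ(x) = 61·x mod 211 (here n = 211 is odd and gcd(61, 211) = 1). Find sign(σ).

Start at x=1: 1 → 61 → 134 → 156 → 21 → 15 → 71 → … (one orbit).
Decompose π into cycles: lengths [30, 30, 30, 30, 30, 30, 30, 1] (8 cycles, including the fixed point 0).
With 8 cycles on 211 points, sign = (−1)^{211−8} = -1.

-1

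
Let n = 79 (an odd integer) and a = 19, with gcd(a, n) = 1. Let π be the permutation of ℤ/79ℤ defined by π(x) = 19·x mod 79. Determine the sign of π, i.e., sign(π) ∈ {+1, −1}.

+1

Start at x=62: 62 → 72 → 25 → 1 → 19 → 45 → 65 → … (one orbit).
Cycle lengths of π_19 on ℤ/79ℤ: [39, 39, 1]; 3 cycles in total.
79 − 3 = 76 transpositions; sign(π) = (−1)^76 = +1.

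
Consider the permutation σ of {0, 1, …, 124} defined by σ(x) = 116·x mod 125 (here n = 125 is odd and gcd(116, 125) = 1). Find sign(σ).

+1

Start at x=66: 66 → 31 → 96 → 11 → 26 → 16 → 106 → … (one orbit).
Cycle type of π: 25×4 + 5×4 + 1×5; total 13 cycles.
sign(π) = (−1)^{n − #cycles} = (−1)^{125−13} = (−1)^112 = +1.
The Jacobi symbol (116|125) = +1 (Zolotarev) agrees.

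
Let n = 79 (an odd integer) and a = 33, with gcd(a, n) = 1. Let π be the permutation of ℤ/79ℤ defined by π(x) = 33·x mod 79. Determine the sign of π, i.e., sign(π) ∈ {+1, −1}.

-1

Trace 62: π^k(62) = [62, 71, 52, 57, 64, 58, 18] for k=0..6.
π_33 has 4 disjoint cycles with lengths [26, 26, 26, 1] on {0,…,78}.
79 − 4 = 75 transpositions; sign(π) = (−1)^75 = -1.
Via Zolotarev, sign(π_{33}) = (33|79) = -1.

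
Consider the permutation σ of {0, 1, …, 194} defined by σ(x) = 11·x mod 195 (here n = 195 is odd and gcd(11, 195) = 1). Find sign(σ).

+1

Start at x=121: 121 → 161 → 16 → 176 → 181 → 41 → 61 → … (one orbit).
25 cycles of lengths [12, 12, 12, 12, 12, 12, 12, 12, 12, 12, 12, 12, 12, 12, 12, 2, 2, 2, 2, 2, 1, 1, 1, 1, 1].
With 25 cycles on 195 points, sign = (−1)^{195−25} = +1.
Check: (11/195) = +1 by Zolotarev.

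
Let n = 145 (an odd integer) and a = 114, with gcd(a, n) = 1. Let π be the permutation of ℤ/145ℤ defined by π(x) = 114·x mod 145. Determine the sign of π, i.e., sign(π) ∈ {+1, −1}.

Trace 79: π^k(79) = [79, 16, 84, 6, 104, 111, 39] for k=0..6.
Decompose π into cycles: lengths [28, 28, 28, 28, 28, 2, 2, 1] (8 cycles, including the fixed point 0).
sign(π) = (−1)^{n − #cycles} = (−1)^{145−8} = (−1)^137 = -1.
The Jacobi symbol (114|145) = -1 (Zolotarev) agrees.

-1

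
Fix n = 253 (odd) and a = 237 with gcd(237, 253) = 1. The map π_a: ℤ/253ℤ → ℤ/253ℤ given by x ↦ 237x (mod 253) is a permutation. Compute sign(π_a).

+1

Trace 58: π^k(58) = [58, 84, 174, 252, 16, 250, 48] for k=0..6.
π_237 has 5 disjoint cycles with lengths [110, 110, 22, 10, 1] on {0,…,252}.
Σ(ℓ_i−1) = 253−5 = 248; sign = (−1)^248 = +1.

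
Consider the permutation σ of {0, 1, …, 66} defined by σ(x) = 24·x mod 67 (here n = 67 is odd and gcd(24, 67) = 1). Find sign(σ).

+1

Start at x=62: 62 → 14 → 1 → 24 → 40 → 22 → 59 → … (one orbit).
The orbit structure of x ↦ 24x mod 67: 7 orbits of sizes [11, 11, 11, 11, 11, 11, 1].
Σ(ℓ_i−1) = 67−7 = 60; sign = (−1)^60 = +1.
Via Zolotarev, sign(π_{24}) = (24|67) = +1.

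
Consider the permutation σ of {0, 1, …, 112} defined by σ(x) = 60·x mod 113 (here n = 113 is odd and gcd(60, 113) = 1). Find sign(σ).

+1

Start at x=15: 15 → 109 → 99 → 64 → 111 → 106 → 32 → … (one orbit).
Decompose π into cycles: lengths [28, 28, 28, 28, 1] (5 cycles, including the fixed point 0).
sign(π) = (−1)^{n − #cycles} = (−1)^{113−5} = (−1)^108 = +1.
The Jacobi symbol (60|113) = +1 (Zolotarev) agrees.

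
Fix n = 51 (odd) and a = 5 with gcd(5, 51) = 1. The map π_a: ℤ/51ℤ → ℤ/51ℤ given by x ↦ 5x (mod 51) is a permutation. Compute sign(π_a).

Start at x=1: 1 → 5 → 25 → 23 → 13 → 14 → 19 → … (one orbit).
Cycle type of π: 16×3 + 2 + 1; total 5 cycles.
sign(π) = (−1)^{n − #cycles} = (−1)^{51−5} = (−1)^46 = +1.
Zolotarev: (5|51) = +1, matching the cycle-count sign.

+1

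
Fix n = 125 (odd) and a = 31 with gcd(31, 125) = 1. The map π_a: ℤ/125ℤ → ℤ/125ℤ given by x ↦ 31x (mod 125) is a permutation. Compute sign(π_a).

Start at x=76: 76 → 106 → 36 → 116 → 96 → 101 → 6 → … (one orbit).
π_31 has 13 disjoint cycles with lengths [25, 25, 25, 25, 5, 5, 5, 5, 1, 1, 1, 1, 1] on {0,…,124}.
13 cycles on 125: each ℓ→(−1)^(ℓ−1), product (−1)^112 = +1.
Via Zolotarev, sign(π_{31}) = (31|125) = +1.

+1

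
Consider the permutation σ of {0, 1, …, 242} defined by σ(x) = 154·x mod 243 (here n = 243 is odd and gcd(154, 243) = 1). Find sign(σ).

+1

Orbit of 127 under x↦154x: [127, 118, 190, 100, 91, 163, 73]… (length divides ord_243(154)).
The orbit structure of x ↦ 154x mod 243: 27 orbits of sizes [27, 27, 27, 27, 27, 27, 9, 9, 9, 9, 9, 9, 3, 3, 3, 3, 3, 3, 1, 1, 1, 1, 1, 1, 1, 1, 1].
243 − 27 = 216 transpositions; sign(π) = (−1)^216 = +1.
Via Zolotarev, sign(π_{154}) = (154|243) = +1.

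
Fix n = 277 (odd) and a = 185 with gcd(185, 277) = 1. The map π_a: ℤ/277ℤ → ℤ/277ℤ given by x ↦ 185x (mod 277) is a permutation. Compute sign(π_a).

Orbit of 81 under x↦185x: [81, 27, 9, 3, 1, 185, 154]… (length divides ord_277(185)).
Cycle lengths of π_185 on ℤ/277ℤ: [69, 69, 69, 69, 1]; 5 cycles in total.
n − c = 277 − 5 = 272; sign = (−1)^272 = +1.

+1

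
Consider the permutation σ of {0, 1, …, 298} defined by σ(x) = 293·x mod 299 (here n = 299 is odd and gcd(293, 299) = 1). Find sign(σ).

Start at x=231: 231 → 109 → 243 → 37 → 77 → 136 → 81 → … (one orbit).
π_293 has 5 disjoint cycles with lengths [132, 132, 22, 12, 1] on {0,…,298}.
299 − 5 = 294 transpositions; sign(π) = (−1)^294 = +1.

+1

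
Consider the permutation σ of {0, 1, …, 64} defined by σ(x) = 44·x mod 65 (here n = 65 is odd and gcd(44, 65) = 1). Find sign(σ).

-1

Start at x=51: 51 → 34 → 1 → 44 → 51 (one orbit).
Decompose π into cycles: lengths [4, 4, 4, 4, 4, 4, 4, 4, 4, 4, 4, 4, 4, 4, 4, 2, 2, 1] (18 cycles, including the fixed point 0).
sign(π) = (−1)^{n − #cycles} = (−1)^{65−18} = (−1)^47 = -1.
Via Zolotarev, sign(π_{44}) = (44|65) = -1.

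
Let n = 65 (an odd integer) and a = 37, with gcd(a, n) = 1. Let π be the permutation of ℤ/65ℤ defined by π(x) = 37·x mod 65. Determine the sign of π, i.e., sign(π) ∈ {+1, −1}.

Orbit of 1 under x↦37x: [1, 37, 4, 18, 16, 7, 64]… (length divides ord_65(37)).
Cycle lengths of π_37 on ℤ/65ℤ: [12, 12, 12, 12, 12, 4, 1]; 7 cycles in total.
n − c = 65 − 7 = 58; sign = (−1)^58 = +1.

+1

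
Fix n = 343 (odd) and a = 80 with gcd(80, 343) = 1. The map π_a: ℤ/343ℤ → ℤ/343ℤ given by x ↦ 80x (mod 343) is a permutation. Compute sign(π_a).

Orbit of 165 under x↦80x: [165, 166, 246, 129, 30, 342, 263]… (length divides ord_343(80)).
π_80 has 16 disjoint cycles with lengths [42, 42, 42, 42, 42, 42, 42, 6, 6, 6, 6, 6, 6, 6, 6, 1] on {0,…,342}.
Σ(ℓ_i−1) = 343−16 = 327; sign = (−1)^327 = -1.

-1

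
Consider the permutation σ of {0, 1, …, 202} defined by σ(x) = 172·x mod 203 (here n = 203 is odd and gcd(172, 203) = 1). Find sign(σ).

-1

Trace 151: π^k(151) = [151, 191, 169, 39, 9, 127, 123] for k=0..6.
Cycle type of π: 84×2 + 28 + 3×2 + 1; total 6 cycles.
n − c = 203 − 6 = 197; sign = (−1)^197 = -1.
(172|203)_J = -1 (Zolotarev's lemma cross-check).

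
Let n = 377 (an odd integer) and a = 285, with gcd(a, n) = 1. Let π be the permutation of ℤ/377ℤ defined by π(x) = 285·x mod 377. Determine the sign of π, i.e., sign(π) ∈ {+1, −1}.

+1

Orbit of 285 under x↦285x: [285, 170, 194, 248, 181, 313, 233]… (length divides ord_377(285)).
Cycle lengths of π_285 on ℤ/377ℤ: [14, 14, 14, 14, 14, 14, 14, 14, 14, 14, 14, 14, 14, 14, 14, 14, 14, 14, 14, 14, 14, 14, 14, 14, 7, 7, 7, 7, 2, 2, 2, 2, 2, 2, 1]; 35 cycles in total.
35 cycles on 377: each ℓ→(−1)^(ℓ−1), product (−1)^342 = +1.
The Jacobi symbol (285|377) = +1 (Zolotarev) agrees.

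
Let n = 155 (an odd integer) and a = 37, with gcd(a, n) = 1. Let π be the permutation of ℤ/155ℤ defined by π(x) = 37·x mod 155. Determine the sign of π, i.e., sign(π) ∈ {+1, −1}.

+1

Trace 56: π^k(56) = [56, 57, 94, 68, 36, 92, 149] for k=0..6.
Cycle type of π: 12×10 + 6×5 + 4 + 1; total 17 cycles.
n − c = 155 − 17 = 138; sign = (−1)^138 = +1.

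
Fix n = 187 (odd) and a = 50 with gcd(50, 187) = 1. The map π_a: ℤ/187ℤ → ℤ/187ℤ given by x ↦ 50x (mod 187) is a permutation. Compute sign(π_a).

Trace 186: π^k(186) = [186, 137, 118, 103, 101, 1, 50] for k=0..6.
Cycle lengths of π_50 on ℤ/187ℤ: [10, 10, 10, 10, 10, 10, 10, 10, 10, 10, 10, 10, 10, 10, 10, 10, 10, 2, 2, 2, 2, 2, 2, 2, 2, 1]; 26 cycles in total.
Σ(ℓ_i−1) = 187−26 = 161; sign = (−1)^161 = -1.

-1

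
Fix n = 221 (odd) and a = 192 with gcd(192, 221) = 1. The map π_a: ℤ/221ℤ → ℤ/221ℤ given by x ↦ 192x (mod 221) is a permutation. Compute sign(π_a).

Trace 207: π^k(207) = [207, 185, 160, 1, 192, 178, 142] for k=0..6.
Cycle type of π: 48×4 + 16 + 6×2 + 1; total 8 cycles.
221 − 8 = 213 transpositions; sign(π) = (−1)^213 = -1.

-1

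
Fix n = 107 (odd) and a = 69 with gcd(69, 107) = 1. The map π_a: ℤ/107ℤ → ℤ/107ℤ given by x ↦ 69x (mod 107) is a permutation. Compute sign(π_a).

+1

Orbit of 23 under x↦69x: [23, 89, 42, 9, 86, 49, 64]… (length divides ord_107(69)).
Cycle lengths of π_69 on ℤ/107ℤ: [53, 53, 1]; 3 cycles in total.
Σ(ℓ_i−1) = 107−3 = 104; sign = (−1)^104 = +1.
(69|107)_J = +1 (Zolotarev's lemma cross-check).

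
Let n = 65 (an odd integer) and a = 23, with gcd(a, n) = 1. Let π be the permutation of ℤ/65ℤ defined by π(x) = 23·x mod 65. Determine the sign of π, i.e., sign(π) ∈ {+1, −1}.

-1

Trace 12: π^k(12) = [12, 16, 43, 14, 62, 61, 38] for k=0..6.
The orbit structure of x ↦ 23x mod 65: 8 orbits of sizes [12, 12, 12, 12, 6, 6, 4, 1].
65 − 8 = 57 transpositions; sign(π) = (−1)^57 = -1.
Check: (23/65) = -1 by Zolotarev.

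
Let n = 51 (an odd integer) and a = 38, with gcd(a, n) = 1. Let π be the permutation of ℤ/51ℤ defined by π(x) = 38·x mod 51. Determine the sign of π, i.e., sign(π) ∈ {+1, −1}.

-1

Orbit of 47 under x↦38x: [47, 1, 38, 16]… (length divides ord_51(38)).
Cycle lengths of π_38 on ℤ/51ℤ: [4, 4, 4, 4, 4, 4, 4, 4, 4, 4, 4, 4, 2, 1]; 14 cycles in total.
sign(π) = (−1)^{n − #cycles} = (−1)^{51−14} = (−1)^37 = -1.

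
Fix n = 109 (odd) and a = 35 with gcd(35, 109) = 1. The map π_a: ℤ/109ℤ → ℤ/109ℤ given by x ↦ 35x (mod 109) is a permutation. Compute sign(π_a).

+1

Start at x=48: 48 → 45 → 49 → 80 → 75 → 9 → 97 → … (one orbit).
The orbit structure of x ↦ 35x mod 109: 5 orbits of sizes [27, 27, 27, 27, 1].
5 cycles on 109: each ℓ→(−1)^(ℓ−1), product (−1)^104 = +1.
(35|109)_J = +1 (Zolotarev's lemma cross-check).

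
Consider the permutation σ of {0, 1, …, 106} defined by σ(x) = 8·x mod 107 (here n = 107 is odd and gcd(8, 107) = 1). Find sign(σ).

-1

Start at x=37: 37 → 82 → 14 → 5 → 40 → 106 → 99 → … (one orbit).
π_8 has 2 disjoint cycles with lengths [106, 1] on {0,…,106}.
2 cycles on 107: each ℓ→(−1)^(ℓ−1), product (−1)^105 = -1.
Zolotarev: (8|107) = -1, matching the cycle-count sign.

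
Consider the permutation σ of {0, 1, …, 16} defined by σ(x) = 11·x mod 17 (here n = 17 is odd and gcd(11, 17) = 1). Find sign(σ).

-1

Trace 4: π^k(4) = [4, 10, 8, 3, 16, 6, 15] for k=0..6.
Cycle type of π: 16 + 1; total 2 cycles.
17 − 2 = 15 transpositions; sign(π) = (−1)^15 = -1.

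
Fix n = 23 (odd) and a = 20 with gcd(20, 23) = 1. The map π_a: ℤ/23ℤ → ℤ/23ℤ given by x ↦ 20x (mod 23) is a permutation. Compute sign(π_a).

-1

Start at x=22: 22 → 3 → 14 → 4 → 11 → 13 → 7 → … (one orbit).
The orbit structure of x ↦ 20x mod 23: 2 orbits of sizes [22, 1].
23 − 2 = 21 transpositions; sign(π) = (−1)^21 = -1.
Via Zolotarev, sign(π_{20}) = (20|23) = -1.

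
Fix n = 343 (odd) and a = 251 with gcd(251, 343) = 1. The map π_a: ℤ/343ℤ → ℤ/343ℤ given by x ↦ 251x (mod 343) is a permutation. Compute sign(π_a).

-1

Orbit of 90 under x↦251x: [90, 295, 300, 183, 314, 267, 132]… (length divides ord_343(251)).
Cycle type of π: 98×3 + 14×3 + 2×3 + 1; total 10 cycles.
n − c = 343 − 10 = 333; sign = (−1)^333 = -1.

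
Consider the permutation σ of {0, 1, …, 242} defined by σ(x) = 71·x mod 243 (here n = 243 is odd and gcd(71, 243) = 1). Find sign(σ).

Orbit of 107 under x↦71x: [107, 64, 170, 163, 152, 100, 53]… (length divides ord_243(71)).
Decompose π into cycles: lengths [54, 54, 54, 18, 18, 18, 6, 6, 6, 2, 2, 2, 2, 1] (14 cycles, including the fixed point 0).
n − c = 243 − 14 = 229; sign = (−1)^229 = -1.
Check: (71/243) = -1 by Zolotarev.

-1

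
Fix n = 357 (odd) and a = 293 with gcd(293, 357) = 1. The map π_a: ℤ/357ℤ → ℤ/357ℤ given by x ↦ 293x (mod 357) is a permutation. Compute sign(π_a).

+1

Trace 1: π^k(1) = [1, 293, 169, 251] for k=0..3.
The orbit structure of x ↦ 293x mod 357: 95 orbits of sizes [4, 4, 4, 4, 4, 4, 4, 4, 4, 4, 4, 4, 4, 4, 4, 4, 4, 4, 4, 4, 4, 4, 4, 4, 4, 4, 4, 4, 4, 4, 4, 4, 4, 4, 4, 4, 4, 4, 4, 4, 4, 4, 4, 4, 4, 4, 4, 4, 4, 4, 4, 4, 4, 4, 4, 4, 4, 4, 4, 4, 4, 4, 4, 4, 4, 4, 4, 4, 4, 4, 4, 4, 4, 4, 4, 4, 4, 4, 4, 4, 4, 4, 4, 4, 2, 2, 2, 2, 2, 2, 2, 2, 2, 2, 1].
95 cycles on 357: each ℓ→(−1)^(ℓ−1), product (−1)^262 = +1.
Zolotarev: (293|357) = +1, matching the cycle-count sign.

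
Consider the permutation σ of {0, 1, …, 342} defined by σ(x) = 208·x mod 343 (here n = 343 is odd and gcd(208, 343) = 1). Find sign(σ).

Start at x=230: 230 → 163 → 290 → 295 → 306 → 193 → 13 → … (one orbit).
π_208 has 4 disjoint cycles with lengths [294, 42, 6, 1] on {0,…,342}.
sign(π) = (−1)^{n − #cycles} = (−1)^{343−4} = (−1)^339 = -1.
(208|343)_J = -1 (Zolotarev's lemma cross-check).

-1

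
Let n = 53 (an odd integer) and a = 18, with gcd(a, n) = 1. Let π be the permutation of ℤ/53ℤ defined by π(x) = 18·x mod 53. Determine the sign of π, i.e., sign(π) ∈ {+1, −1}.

-1

Orbit of 12 under x↦18x: [12, 4, 19, 24, 8, 38, 48]… (length divides ord_53(18)).
Cycle type of π: 52 + 1; total 2 cycles.
Σ(ℓ_i−1) = 53−2 = 51; sign = (−1)^51 = -1.
Via Zolotarev, sign(π_{18}) = (18|53) = -1.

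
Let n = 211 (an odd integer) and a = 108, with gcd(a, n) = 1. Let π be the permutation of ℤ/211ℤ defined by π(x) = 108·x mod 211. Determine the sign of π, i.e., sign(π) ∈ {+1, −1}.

-1

Orbit of 131 under x↦108x: [131, 11, 133, 16, 40, 100, 39]… (length divides ord_211(108)).
Cycle type of π: 210 + 1; total 2 cycles.
211 − 2 = 209 transpositions; sign(π) = (−1)^209 = -1.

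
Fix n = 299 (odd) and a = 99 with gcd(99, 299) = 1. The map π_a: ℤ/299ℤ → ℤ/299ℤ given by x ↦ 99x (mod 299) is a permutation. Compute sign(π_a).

Start at x=5: 5 → 196 → 268 → 220 → 252 → 131 → 112 → … (one orbit).
The orbit structure of x ↦ 99x mod 299: 11 orbits of sizes [44, 44, 44, 44, 44, 44, 22, 4, 4, 4, 1].
11 cycles on 299: each ℓ→(−1)^(ℓ−1), product (−1)^288 = +1.
Via Zolotarev, sign(π_{99}) = (99|299) = +1.

+1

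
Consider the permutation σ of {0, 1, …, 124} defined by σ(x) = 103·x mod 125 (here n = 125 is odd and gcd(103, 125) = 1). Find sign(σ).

Trace 82: π^k(82) = [82, 71, 63, 114, 117, 51, 3] for k=0..6.
The orbit structure of x ↦ 103x mod 125: 4 orbits of sizes [100, 20, 4, 1].
n − c = 125 − 4 = 121; sign = (−1)^121 = -1.

-1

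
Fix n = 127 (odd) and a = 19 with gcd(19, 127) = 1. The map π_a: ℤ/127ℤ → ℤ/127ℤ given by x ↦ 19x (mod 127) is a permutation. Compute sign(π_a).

Start at x=107: 107 → 1 → 19 → 107 (one orbit).
Cycle type of π: 3×42 + 1; total 43 cycles.
With 43 cycles on 127 points, sign = (−1)^{127−43} = +1.
The Jacobi symbol (19|127) = +1 (Zolotarev) agrees.

+1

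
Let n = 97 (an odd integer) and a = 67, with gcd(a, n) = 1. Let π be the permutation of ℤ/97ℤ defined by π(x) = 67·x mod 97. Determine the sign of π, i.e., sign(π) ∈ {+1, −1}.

Orbit of 64 under x↦67x: [64, 20, 79, 55, 96, 30, 70]… (length divides ord_97(67)).
Cycle type of π: 32×3 + 1; total 4 cycles.
Σ(ℓ_i−1) = 97−4 = 93; sign = (−1)^93 = -1.
The Jacobi symbol (67|97) = -1 (Zolotarev) agrees.

-1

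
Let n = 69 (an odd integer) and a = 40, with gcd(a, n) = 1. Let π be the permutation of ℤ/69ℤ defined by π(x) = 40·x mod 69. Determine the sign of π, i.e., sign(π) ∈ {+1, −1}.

-1

Start at x=52: 52 → 10 → 55 → 61 → 25 → 34 → 49 → … (one orbit).
Decompose π into cycles: lengths [22, 22, 22, 1, 1, 1] (6 cycles, including the fixed point 0).
69 − 6 = 63 transpositions; sign(π) = (−1)^63 = -1.
Check: (40/69) = -1 by Zolotarev.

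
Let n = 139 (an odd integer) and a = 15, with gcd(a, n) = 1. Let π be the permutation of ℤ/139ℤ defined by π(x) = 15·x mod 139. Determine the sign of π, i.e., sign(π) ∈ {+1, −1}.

-1

Start at x=19: 19 → 7 → 105 → 46 → 134 → 64 → 126 → … (one orbit).
Cycle type of π: 138 + 1; total 2 cycles.
2 cycles on 139: each ℓ→(−1)^(ℓ−1), product (−1)^137 = -1.
Via Zolotarev, sign(π_{15}) = (15|139) = -1.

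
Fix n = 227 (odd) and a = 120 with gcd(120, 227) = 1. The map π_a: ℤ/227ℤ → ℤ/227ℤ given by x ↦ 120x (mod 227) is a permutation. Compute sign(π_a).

Orbit of 85 under x↦120x: [85, 212, 16, 104, 222, 81, 186]… (length divides ord_227(120)).
3 cycles of lengths [113, 113, 1].
n − c = 227 − 3 = 224; sign = (−1)^224 = +1.
Via Zolotarev, sign(π_{120}) = (120|227) = +1.

+1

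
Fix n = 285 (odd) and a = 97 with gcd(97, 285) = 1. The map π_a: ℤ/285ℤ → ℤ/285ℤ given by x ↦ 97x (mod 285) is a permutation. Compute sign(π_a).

Orbit of 196 under x↦97x: [196, 202, 214, 238, 1, 97, 4]… (length divides ord_285(97)).
π_97 has 15 disjoint cycles with lengths [36, 36, 36, 36, 36, 36, 18, 18, 18, 4, 4, 4, 1, 1, 1] on {0,…,284}.
sign(π) = (−1)^{n − #cycles} = (−1)^{285−15} = (−1)^270 = +1.
The Jacobi symbol (97|285) = +1 (Zolotarev) agrees.

+1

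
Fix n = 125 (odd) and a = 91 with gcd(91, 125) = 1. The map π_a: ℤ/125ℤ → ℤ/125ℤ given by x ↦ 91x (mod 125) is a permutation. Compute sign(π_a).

+1

Trace 16: π^k(16) = [16, 81, 121, 11, 1, 91, 31] for k=0..6.
The orbit structure of x ↦ 91x mod 125: 13 orbits of sizes [25, 25, 25, 25, 5, 5, 5, 5, 1, 1, 1, 1, 1].
13 cycles on 125: each ℓ→(−1)^(ℓ−1), product (−1)^112 = +1.
The Jacobi symbol (91|125) = +1 (Zolotarev) agrees.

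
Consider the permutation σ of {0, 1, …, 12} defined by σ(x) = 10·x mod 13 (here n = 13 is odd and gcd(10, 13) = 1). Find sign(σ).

Orbit of 12 under x↦10x: [12, 3, 4, 1, 10, 9]… (length divides ord_13(10)).
The orbit structure of x ↦ 10x mod 13: 3 orbits of sizes [6, 6, 1].
With 3 cycles on 13 points, sign = (−1)^{13−3} = +1.

+1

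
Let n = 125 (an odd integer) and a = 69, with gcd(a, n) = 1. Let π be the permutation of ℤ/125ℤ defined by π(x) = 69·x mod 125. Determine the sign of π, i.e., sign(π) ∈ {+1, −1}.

+1

Start at x=11: 11 → 9 → 121 → 99 → 81 → 89 → 16 → … (one orbit).
The orbit structure of x ↦ 69x mod 125: 7 orbits of sizes [50, 50, 10, 10, 2, 2, 1].
n − c = 125 − 7 = 118; sign = (−1)^118 = +1.
The Jacobi symbol (69|125) = +1 (Zolotarev) agrees.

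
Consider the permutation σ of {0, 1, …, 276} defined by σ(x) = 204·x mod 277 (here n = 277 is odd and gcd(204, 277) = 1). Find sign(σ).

Start at x=113: 113 → 61 → 256 → 148 → 276 → 73 → 211 → … (one orbit).
4 cycles of lengths [92, 92, 92, 1].
sign(π) = (−1)^{n − #cycles} = (−1)^{277−4} = (−1)^273 = -1.

-1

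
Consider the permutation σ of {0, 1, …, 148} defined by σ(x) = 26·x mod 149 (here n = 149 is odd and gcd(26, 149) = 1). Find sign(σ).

Orbit of 76 under x↦26x: [76, 39, 120, 140, 64, 25, 54]… (length divides ord_149(26)).
The orbit structure of x ↦ 26x mod 149: 3 orbits of sizes [74, 74, 1].
3 cycles on 149: each ℓ→(−1)^(ℓ−1), product (−1)^146 = +1.
The Jacobi symbol (26|149) = +1 (Zolotarev) agrees.

+1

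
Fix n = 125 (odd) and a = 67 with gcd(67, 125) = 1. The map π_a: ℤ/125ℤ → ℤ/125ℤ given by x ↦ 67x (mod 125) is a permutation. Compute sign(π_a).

Start at x=77: 77 → 34 → 28 → 1 → 67 → 114 → 13 → … (one orbit).
4 cycles of lengths [100, 20, 4, 1].
125 − 4 = 121 transpositions; sign(π) = (−1)^121 = -1.
Check: (67/125) = -1 by Zolotarev.

-1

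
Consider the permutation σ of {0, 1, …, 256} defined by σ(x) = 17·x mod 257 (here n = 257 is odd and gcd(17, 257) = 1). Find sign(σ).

+1

Start at x=256: 256 → 240 → 225 → 227 → 4 → 68 → 128 → … (one orbit).
9 cycles of lengths [32, 32, 32, 32, 32, 32, 32, 32, 1].
sign(π) = (−1)^{n − #cycles} = (−1)^{257−9} = (−1)^248 = +1.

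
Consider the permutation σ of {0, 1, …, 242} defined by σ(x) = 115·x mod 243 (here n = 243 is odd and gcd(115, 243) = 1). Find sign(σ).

+1

Trace 115: π^k(115) = [115, 103, 181, 160, 175, 199, 43] for k=0..6.
Cycle type of π: 81×2 + 27×2 + 9×2 + 3×2 + 1×3; total 11 cycles.
243 − 11 = 232 transpositions; sign(π) = (−1)^232 = +1.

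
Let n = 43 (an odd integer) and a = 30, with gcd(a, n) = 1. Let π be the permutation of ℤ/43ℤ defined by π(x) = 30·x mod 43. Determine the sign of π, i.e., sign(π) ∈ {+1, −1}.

-1

Orbit of 14 under x↦30x: [14, 33, 1, 30, 40, 39, 9]… (length divides ord_43(30)).
π_30 has 2 disjoint cycles with lengths [42, 1] on {0,…,42}.
Σ(ℓ_i−1) = 43−2 = 41; sign = (−1)^41 = -1.
Via Zolotarev, sign(π_{30}) = (30|43) = -1.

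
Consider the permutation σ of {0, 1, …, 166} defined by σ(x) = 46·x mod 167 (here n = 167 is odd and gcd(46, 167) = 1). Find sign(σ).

-1

Start at x=164: 164 → 29 → 165 → 75 → 110 → 50 → 129 → … (one orbit).
Cycle lengths of π_46 on ℤ/167ℤ: [166, 1]; 2 cycles in total.
Σ(ℓ_i−1) = 167−2 = 165; sign = (−1)^165 = -1.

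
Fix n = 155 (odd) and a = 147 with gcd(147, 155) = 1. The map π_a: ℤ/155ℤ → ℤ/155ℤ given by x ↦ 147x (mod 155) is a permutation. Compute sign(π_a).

+1

Trace 147: π^k(147) = [147, 64, 108, 66, 92, 39, 153] for k=0..6.
Cycle type of π: 20×6 + 10×3 + 4 + 1; total 11 cycles.
With 11 cycles on 155 points, sign = (−1)^{155−11} = +1.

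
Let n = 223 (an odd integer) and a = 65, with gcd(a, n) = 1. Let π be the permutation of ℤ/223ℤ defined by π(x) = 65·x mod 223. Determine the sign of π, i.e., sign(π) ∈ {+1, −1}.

+1

Trace 89: π^k(89) = [89, 210, 47, 156, 105, 135, 78] for k=0..6.
π_65 has 3 disjoint cycles with lengths [111, 111, 1] on {0,…,222}.
With 3 cycles on 223 points, sign = (−1)^{223−3} = +1.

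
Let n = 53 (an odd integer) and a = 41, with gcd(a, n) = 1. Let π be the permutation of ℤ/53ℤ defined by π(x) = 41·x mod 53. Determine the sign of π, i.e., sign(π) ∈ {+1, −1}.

Start at x=11: 11 → 27 → 47 → 19 → 37 → 33 → 28 → … (one orbit).
π_41 has 2 disjoint cycles with lengths [52, 1] on {0,…,52}.
sign(π) = (−1)^{n − #cycles} = (−1)^{53−2} = (−1)^51 = -1.
Zolotarev: (41|53) = -1, matching the cycle-count sign.

-1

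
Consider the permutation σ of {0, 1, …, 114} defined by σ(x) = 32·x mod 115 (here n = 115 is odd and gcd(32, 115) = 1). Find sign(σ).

-1

Orbit of 87 under x↦32x: [87, 24, 78, 81, 62, 29, 8]… (length divides ord_115(32)).
6 cycles of lengths [44, 44, 11, 11, 4, 1].
sign(π) = (−1)^{n − #cycles} = (−1)^{115−6} = (−1)^109 = -1.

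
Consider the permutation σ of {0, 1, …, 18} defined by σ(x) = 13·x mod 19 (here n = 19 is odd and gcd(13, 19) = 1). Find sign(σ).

-1

Start at x=17: 17 → 12 → 4 → 14 → 11 → 10 → 16 → … (one orbit).
Decompose π into cycles: lengths [18, 1] (2 cycles, including the fixed point 0).
Σ(ℓ_i−1) = 19−2 = 17; sign = (−1)^17 = -1.
Zolotarev: (13|19) = -1, matching the cycle-count sign.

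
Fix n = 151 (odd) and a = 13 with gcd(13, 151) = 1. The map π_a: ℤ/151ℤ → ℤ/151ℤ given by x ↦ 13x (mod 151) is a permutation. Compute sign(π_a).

Start at x=7: 7 → 91 → 126 → 128 → 3 → 39 → 54 → … (one orbit).
2 cycles of lengths [150, 1].
With 2 cycles on 151 points, sign = (−1)^{151−2} = -1.
The Jacobi symbol (13|151) = -1 (Zolotarev) agrees.

-1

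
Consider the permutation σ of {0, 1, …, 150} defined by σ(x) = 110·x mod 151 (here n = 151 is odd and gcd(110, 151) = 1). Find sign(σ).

Trace 29: π^k(29) = [29, 19, 127, 78, 124, 50, 64] for k=0..6.
The orbit structure of x ↦ 110x mod 151: 7 orbits of sizes [25, 25, 25, 25, 25, 25, 1].
With 7 cycles on 151 points, sign = (−1)^{151−7} = +1.

+1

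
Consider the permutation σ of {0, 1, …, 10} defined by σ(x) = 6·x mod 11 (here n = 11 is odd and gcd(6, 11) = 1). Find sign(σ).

-1

Start at x=6: 6 → 3 → 7 → 9 → 10 → 5 → 8 → … (one orbit).
Cycle lengths of π_6 on ℤ/11ℤ: [10, 1]; 2 cycles in total.
Σ(ℓ_i−1) = 11−2 = 9; sign = (−1)^9 = -1.
(6|11)_J = -1 (Zolotarev's lemma cross-check).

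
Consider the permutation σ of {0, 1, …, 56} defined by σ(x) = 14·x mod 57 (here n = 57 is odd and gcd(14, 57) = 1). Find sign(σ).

+1

Orbit of 2 under x↦14x: [2, 28, 50, 16, 53, 1, 14]… (length divides ord_57(14)).
Decompose π into cycles: lengths [18, 18, 18, 2, 1] (5 cycles, including the fixed point 0).
Σ(ℓ_i−1) = 57−5 = 52; sign = (−1)^52 = +1.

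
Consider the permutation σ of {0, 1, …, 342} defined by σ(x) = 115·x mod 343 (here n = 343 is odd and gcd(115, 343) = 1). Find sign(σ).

Start at x=110: 110 → 302 → 87 → 58 → 153 → 102 → 68 → … (one orbit).
π_115 has 4 disjoint cycles with lengths [294, 42, 6, 1] on {0,…,342}.
Σ(ℓ_i−1) = 343−4 = 339; sign = (−1)^339 = -1.

-1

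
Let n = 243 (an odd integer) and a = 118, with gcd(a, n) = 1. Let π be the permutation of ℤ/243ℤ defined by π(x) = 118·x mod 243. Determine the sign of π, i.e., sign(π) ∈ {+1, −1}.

Start at x=64: 64 → 19 → 55 → 172 → 127 → 163 → 37 → … (one orbit).
Cycle type of π: 27×6 + 9×6 + 3×6 + 1×9; total 27 cycles.
Σ(ℓ_i−1) = 243−27 = 216; sign = (−1)^216 = +1.
The Jacobi symbol (118|243) = +1 (Zolotarev) agrees.

+1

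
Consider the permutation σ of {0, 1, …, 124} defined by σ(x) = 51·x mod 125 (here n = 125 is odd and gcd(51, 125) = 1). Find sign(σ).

+1

Start at x=51: 51 → 101 → 26 → 76 → 1 → 51 (one orbit).
π_51 has 45 disjoint cycles with lengths [5, 5, 5, 5, 5, 5, 5, 5, 5, 5, 5, 5, 5, 5, 5, 5, 5, 5, 5, 5, 1, 1, 1, 1, 1, 1, 1, 1, 1, 1, 1, 1, 1, 1, 1, 1, 1, 1, 1, 1, 1, 1, 1, 1, 1] on {0,…,124}.
125 − 45 = 80 transpositions; sign(π) = (−1)^80 = +1.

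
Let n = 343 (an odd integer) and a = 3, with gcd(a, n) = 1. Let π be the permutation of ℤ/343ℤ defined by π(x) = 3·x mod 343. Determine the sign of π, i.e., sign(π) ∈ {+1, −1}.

Start at x=117: 117 → 8 → 24 → 72 → 216 → 305 → 229 → … (one orbit).
The orbit structure of x ↦ 3x mod 343: 4 orbits of sizes [294, 42, 6, 1].
With 4 cycles on 343 points, sign = (−1)^{343−4} = -1.

-1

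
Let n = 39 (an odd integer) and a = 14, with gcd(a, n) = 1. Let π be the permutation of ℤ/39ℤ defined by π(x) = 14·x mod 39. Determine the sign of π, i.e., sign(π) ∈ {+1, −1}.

-1

Trace 14: π^k(14) = [14, 1] for k=0..1.
π_14 has 26 disjoint cycles with lengths [2, 2, 2, 2, 2, 2, 2, 2, 2, 2, 2, 2, 2, 1, 1, 1, 1, 1, 1, 1, 1, 1, 1, 1, 1, 1] on {0,…,38}.
sign(π) = (−1)^{n − #cycles} = (−1)^{39−26} = (−1)^13 = -1.
(14|39)_J = -1 (Zolotarev's lemma cross-check).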